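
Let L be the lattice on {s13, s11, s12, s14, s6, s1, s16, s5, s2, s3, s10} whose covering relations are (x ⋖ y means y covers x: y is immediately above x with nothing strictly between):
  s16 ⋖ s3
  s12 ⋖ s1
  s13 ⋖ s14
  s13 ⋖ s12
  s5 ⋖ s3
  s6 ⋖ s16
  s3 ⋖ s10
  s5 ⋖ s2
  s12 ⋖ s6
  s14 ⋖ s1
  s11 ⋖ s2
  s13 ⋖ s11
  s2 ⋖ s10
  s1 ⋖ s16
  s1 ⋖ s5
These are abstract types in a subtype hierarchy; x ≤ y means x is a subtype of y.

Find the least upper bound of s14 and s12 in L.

s1

Common upper bounds of {s14, s12}: s1, s10, s16, s2, s3, s5.
The least among these is s1.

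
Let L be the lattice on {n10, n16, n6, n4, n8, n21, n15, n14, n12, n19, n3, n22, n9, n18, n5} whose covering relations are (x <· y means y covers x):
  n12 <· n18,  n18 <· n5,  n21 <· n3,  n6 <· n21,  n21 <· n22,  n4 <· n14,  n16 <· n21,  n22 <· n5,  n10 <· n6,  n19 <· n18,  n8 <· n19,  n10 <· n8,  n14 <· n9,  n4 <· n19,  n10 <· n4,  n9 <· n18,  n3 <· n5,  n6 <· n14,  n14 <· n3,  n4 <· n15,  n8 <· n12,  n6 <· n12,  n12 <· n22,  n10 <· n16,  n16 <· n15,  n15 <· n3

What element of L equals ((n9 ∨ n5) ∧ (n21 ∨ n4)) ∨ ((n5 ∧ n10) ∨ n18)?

n9 ∨ n5 = n5
n21 ∨ n4 = n3
n5 ∧ n3 = n3
n5 ∧ n10 = n10
n10 ∨ n18 = n18
n3 ∨ n18 = n5

n5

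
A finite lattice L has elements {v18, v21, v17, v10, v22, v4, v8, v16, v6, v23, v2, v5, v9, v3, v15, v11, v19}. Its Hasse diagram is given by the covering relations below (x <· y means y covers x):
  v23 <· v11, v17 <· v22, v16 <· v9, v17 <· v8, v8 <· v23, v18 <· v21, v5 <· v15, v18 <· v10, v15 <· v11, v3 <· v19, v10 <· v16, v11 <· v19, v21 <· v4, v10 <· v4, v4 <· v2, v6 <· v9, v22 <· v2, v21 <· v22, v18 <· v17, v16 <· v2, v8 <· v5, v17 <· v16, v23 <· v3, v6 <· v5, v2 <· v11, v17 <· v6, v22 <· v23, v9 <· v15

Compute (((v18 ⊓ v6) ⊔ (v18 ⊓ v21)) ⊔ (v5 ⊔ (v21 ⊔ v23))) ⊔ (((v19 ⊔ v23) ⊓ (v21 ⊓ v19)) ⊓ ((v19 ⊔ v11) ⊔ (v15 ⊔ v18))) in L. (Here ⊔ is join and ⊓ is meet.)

v18 ∧ v6 = v18
v18 ∧ v21 = v18
v18 ∨ v18 = v18
v21 ∨ v23 = v23
v5 ∨ v23 = v11
v18 ∨ v11 = v11
v19 ∨ v23 = v19
v21 ∧ v19 = v21
v19 ∧ v21 = v21
v19 ∨ v11 = v19
v15 ∨ v18 = v15
v19 ∨ v15 = v19
v21 ∧ v19 = v21
v11 ∨ v21 = v11

v11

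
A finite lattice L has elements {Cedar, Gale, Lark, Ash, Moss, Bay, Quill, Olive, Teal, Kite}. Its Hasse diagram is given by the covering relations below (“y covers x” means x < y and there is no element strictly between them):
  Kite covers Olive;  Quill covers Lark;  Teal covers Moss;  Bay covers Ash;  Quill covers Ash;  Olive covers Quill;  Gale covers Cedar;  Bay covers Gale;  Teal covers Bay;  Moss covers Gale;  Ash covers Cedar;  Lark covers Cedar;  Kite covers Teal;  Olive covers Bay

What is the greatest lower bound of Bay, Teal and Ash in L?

Ash

Common lower bounds of {Bay, Teal, Ash}: Ash, Cedar.
The greatest among these is Ash.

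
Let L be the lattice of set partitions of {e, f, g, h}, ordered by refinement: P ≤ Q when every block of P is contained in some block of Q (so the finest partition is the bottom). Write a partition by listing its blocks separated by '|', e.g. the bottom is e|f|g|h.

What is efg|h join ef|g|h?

The join of efg|h and ef|g|h merges any blocks that overlap across the partitions, giving efg|h.

efg|h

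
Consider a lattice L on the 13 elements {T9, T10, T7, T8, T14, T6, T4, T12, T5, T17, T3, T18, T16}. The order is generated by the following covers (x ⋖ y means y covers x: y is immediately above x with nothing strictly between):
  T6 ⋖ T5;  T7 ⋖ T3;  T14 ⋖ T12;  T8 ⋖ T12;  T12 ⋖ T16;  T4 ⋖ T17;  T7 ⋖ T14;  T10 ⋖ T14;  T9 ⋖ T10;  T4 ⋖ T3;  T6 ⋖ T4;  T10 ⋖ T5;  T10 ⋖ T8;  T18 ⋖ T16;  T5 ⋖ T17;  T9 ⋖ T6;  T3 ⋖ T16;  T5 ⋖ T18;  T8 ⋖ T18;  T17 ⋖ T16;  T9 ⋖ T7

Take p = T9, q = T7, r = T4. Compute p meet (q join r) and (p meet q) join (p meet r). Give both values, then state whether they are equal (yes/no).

T9; T9; yes

q join r = T3, so p meet (q join r) = T9 meet T3 = T9.
p meet q = T9 and p meet r = T9, so (p meet q) join (p meet r) = T9 join T9 = T9.
Equal: yes.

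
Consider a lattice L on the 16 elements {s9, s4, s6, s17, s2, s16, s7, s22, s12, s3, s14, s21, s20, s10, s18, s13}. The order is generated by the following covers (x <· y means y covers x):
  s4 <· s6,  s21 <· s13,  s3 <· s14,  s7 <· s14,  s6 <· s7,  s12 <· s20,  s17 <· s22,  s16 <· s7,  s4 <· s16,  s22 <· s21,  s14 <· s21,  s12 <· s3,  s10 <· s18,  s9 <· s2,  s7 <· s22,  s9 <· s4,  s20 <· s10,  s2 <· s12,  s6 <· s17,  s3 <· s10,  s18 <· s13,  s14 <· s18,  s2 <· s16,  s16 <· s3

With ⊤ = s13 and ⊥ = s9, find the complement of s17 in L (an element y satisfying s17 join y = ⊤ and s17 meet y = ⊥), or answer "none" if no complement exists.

s20

Need y with s17 ∨ y = s13 and s17 ∧ y = s9.
Checking each element gives: s20.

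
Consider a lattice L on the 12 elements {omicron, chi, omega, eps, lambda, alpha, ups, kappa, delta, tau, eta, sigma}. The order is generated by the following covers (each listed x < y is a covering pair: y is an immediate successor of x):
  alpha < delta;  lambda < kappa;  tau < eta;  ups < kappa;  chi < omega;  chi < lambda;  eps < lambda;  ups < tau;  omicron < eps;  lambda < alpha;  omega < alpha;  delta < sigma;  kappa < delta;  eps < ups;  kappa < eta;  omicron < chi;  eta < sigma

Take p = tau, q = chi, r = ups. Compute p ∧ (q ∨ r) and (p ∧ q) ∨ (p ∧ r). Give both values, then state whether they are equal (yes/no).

ups; ups; yes

q ∨ r = kappa, so p ∧ (q ∨ r) = tau ∧ kappa = ups.
p ∧ q = omicron and p ∧ r = ups, so (p ∧ q) ∨ (p ∧ r) = omicron ∨ ups = ups.
Equal: yes.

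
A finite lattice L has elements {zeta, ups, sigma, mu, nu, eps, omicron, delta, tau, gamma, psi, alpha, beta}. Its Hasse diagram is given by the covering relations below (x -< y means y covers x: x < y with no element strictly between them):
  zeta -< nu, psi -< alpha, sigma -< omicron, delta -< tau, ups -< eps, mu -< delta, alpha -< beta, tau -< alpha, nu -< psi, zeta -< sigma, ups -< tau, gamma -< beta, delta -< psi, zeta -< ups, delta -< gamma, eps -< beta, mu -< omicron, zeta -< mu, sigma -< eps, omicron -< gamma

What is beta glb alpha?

Common lower bounds of {beta, alpha}: alpha, delta, mu, nu, psi, tau, ups, zeta.
The greatest among these is alpha.

alpha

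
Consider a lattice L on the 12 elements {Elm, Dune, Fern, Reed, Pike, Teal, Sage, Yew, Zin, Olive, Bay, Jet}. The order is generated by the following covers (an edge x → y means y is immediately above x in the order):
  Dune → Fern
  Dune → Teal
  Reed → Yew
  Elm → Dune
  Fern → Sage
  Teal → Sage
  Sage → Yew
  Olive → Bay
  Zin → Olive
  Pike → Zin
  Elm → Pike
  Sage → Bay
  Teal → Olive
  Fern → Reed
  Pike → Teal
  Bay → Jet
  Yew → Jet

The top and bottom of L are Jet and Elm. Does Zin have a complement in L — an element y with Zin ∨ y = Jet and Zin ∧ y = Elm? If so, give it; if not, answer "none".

Need y with Zin ∨ y = Jet and Zin ∧ y = Elm.
Checking each element gives: Reed.

Reed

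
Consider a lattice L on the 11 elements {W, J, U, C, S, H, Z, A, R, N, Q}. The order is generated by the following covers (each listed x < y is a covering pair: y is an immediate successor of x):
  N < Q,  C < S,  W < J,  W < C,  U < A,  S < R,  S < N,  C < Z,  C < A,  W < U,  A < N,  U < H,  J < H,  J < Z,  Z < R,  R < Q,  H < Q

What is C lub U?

Common upper bounds of {C, U}: A, N, Q.
The least among these is A.

A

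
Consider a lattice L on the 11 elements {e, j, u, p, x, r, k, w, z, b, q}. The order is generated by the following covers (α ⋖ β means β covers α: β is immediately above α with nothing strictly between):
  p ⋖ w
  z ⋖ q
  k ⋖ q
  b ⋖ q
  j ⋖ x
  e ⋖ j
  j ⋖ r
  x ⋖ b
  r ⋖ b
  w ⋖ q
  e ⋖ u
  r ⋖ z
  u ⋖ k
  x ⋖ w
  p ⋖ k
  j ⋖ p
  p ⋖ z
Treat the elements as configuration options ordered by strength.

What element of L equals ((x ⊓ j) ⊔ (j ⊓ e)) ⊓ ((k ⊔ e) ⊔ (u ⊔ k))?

j

x ∧ j = j
j ∧ e = e
j ∨ e = j
k ∨ e = k
u ∨ k = k
k ∨ k = k
j ∧ k = j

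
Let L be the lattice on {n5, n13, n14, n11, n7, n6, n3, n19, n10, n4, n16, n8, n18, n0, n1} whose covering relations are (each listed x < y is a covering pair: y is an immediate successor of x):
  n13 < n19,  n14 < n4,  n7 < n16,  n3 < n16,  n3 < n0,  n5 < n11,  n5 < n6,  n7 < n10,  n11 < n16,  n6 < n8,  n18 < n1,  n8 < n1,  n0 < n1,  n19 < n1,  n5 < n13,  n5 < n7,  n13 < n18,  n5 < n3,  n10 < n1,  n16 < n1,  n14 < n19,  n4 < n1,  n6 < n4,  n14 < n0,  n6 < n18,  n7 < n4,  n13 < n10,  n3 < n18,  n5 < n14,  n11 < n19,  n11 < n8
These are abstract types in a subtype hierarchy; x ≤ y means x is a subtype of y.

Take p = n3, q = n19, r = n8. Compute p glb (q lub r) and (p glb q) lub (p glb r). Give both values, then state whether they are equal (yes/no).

q lub r = n1, so p glb (q lub r) = n3 glb n1 = n3.
p glb q = n5 and p glb r = n5, so (p glb q) lub (p glb r) = n5 lub n5 = n5.
Equal: no.

n3; n5; no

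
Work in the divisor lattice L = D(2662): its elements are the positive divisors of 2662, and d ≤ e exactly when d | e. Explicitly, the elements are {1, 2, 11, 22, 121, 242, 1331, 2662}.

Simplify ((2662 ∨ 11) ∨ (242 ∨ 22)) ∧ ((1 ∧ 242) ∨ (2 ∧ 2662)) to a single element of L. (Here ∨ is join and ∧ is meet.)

2

2662 ∨ 11 = 2662
242 ∨ 22 = 242
2662 ∨ 242 = 2662
1 ∧ 242 = 1
2 ∧ 2662 = 2
1 ∨ 2 = 2
2662 ∧ 2 = 2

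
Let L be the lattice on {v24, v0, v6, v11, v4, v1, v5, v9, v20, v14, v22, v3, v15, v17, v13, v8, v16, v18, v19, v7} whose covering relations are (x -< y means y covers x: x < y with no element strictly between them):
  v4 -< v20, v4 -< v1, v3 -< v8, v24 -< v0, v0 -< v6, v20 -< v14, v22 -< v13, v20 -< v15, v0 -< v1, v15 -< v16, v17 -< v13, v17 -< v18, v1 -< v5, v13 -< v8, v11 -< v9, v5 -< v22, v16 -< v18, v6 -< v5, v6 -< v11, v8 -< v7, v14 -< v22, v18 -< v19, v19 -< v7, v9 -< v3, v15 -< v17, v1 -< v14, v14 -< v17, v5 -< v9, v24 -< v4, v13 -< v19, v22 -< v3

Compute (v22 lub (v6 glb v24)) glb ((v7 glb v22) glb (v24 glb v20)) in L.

v6 ∧ v24 = v24
v22 ∨ v24 = v22
v7 ∧ v22 = v22
v24 ∧ v20 = v24
v22 ∧ v24 = v24
v22 ∧ v24 = v24

v24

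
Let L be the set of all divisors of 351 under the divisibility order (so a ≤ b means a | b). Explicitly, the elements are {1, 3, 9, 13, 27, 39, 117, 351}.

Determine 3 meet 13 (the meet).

Common lower bounds of {3, 13}: 1.
The greatest among these is 1.

1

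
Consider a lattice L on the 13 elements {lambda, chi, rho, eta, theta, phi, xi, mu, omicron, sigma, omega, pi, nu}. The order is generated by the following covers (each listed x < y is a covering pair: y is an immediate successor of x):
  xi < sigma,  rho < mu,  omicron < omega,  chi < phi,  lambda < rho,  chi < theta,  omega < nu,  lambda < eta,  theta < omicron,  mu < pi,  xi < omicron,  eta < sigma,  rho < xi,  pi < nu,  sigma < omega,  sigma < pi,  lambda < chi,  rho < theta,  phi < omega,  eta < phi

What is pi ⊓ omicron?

xi

Common lower bounds of {pi, omicron}: lambda, rho, xi.
The greatest among these is xi.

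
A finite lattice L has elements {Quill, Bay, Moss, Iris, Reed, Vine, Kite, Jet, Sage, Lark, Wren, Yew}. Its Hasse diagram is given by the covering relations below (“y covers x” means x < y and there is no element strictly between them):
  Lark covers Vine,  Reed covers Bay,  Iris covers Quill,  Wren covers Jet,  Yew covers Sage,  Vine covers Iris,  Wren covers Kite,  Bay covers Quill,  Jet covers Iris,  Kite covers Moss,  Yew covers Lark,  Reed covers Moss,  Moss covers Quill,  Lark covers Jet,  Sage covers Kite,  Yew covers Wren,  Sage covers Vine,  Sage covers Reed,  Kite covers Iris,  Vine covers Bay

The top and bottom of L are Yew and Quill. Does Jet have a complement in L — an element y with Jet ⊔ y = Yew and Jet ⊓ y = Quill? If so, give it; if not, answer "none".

Need y with Jet ∨ y = Yew and Jet ∧ y = Quill.
Checking each element gives: Reed.

Reed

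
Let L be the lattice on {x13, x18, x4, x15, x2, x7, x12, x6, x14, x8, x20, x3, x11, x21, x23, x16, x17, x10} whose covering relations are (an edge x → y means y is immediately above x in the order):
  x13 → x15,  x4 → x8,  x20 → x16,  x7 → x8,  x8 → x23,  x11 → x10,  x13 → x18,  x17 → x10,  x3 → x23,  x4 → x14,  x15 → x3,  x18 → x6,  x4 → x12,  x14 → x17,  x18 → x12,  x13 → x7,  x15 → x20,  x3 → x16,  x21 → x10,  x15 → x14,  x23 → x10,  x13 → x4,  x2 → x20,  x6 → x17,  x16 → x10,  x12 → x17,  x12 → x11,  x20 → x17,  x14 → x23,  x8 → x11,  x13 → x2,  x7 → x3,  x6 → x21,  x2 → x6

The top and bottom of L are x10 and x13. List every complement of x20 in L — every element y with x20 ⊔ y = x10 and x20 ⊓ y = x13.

Need y with x20 ∨ y = x10 and x20 ∧ y = x13.
Checking each element gives: x11, x8.

x11, x8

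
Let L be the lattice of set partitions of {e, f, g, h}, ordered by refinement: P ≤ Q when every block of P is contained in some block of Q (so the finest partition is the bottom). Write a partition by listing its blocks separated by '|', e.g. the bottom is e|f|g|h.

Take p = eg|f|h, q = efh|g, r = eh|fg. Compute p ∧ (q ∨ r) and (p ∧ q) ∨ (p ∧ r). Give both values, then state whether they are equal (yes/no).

q ∨ r = efgh, so p ∧ (q ∨ r) = eg|f|h ∧ efgh = eg|f|h.
p ∧ q = e|f|g|h and p ∧ r = e|f|g|h, so (p ∧ q) ∨ (p ∧ r) = e|f|g|h ∨ e|f|g|h = e|f|g|h.
Equal: no.

eg|f|h; e|f|g|h; no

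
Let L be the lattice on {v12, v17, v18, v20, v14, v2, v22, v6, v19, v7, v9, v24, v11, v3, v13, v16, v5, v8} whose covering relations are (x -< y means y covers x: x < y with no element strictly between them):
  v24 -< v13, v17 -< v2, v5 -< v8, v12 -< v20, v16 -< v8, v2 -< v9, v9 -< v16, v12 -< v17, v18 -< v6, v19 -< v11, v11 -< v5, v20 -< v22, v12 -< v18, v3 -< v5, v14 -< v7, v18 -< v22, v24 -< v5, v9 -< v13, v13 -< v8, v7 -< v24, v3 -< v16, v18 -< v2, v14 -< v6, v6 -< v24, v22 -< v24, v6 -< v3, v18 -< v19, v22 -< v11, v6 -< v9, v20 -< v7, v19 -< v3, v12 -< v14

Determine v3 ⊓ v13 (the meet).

Common lower bounds of {v3, v13}: v12, v14, v18, v6.
The greatest among these is v6.

v6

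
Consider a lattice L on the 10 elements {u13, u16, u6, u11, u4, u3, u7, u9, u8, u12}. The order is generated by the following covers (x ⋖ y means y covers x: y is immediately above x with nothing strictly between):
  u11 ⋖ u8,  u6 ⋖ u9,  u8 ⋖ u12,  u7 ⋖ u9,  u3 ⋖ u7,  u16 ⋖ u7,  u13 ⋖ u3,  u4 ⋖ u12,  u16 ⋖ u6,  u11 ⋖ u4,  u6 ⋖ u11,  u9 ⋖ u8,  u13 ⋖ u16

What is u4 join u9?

u12

Common upper bounds of {u4, u9}: u12.
The least among these is u12.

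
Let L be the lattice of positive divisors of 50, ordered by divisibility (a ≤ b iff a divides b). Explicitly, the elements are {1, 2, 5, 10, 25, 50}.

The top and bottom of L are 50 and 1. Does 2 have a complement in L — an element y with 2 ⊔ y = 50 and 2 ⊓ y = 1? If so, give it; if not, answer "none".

25

Need y with 2 ∨ y = 50 and 2 ∧ y = 1.
Checking each element gives: 25.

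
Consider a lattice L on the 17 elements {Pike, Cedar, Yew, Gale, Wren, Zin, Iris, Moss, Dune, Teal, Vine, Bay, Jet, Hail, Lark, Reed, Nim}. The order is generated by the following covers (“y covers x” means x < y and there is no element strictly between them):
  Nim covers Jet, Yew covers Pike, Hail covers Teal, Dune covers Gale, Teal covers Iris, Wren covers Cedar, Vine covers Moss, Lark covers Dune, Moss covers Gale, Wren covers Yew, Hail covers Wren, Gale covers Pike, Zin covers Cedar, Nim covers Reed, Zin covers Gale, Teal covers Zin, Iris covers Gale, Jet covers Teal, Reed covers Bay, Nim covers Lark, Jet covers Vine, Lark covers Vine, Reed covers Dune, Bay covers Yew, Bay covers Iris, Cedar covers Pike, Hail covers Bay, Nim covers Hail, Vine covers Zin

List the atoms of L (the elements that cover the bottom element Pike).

The atoms are exactly the elements that cover Pike: Cedar, Gale, Yew.

Cedar, Gale, Yew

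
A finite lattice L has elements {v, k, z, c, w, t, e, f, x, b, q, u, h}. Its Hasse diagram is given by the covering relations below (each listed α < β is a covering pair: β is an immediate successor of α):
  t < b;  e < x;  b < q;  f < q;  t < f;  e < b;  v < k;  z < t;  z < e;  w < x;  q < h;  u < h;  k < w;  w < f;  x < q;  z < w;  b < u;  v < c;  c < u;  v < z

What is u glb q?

Common lower bounds of {u, q}: b, e, t, v, z.
The greatest among these is b.

b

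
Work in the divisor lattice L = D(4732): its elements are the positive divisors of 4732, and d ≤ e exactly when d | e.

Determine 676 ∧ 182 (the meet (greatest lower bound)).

In the divisibility order, the meet is the greatest common divisor: gcd(676, 182) = 26.

26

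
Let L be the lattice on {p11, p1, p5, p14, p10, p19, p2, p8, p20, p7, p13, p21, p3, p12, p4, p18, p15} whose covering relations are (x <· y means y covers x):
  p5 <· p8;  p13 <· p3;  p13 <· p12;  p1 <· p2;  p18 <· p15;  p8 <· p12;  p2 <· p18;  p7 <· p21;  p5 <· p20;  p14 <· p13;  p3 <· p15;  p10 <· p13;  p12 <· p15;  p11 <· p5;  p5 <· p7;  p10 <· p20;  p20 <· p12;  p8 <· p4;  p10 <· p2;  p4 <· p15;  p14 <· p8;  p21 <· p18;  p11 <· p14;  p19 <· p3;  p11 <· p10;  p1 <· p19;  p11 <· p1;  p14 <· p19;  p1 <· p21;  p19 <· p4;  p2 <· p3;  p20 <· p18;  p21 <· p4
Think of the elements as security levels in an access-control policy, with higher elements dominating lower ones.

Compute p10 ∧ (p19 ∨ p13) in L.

p19 ∨ p13 = p3
p10 ∧ p3 = p10

p10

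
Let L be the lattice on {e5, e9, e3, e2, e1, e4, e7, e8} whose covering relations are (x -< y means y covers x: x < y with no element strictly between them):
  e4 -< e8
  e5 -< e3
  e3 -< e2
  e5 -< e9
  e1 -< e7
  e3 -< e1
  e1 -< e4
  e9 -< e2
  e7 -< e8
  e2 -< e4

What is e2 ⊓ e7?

Common lower bounds of {e2, e7}: e3, e5.
The greatest among these is e3.

e3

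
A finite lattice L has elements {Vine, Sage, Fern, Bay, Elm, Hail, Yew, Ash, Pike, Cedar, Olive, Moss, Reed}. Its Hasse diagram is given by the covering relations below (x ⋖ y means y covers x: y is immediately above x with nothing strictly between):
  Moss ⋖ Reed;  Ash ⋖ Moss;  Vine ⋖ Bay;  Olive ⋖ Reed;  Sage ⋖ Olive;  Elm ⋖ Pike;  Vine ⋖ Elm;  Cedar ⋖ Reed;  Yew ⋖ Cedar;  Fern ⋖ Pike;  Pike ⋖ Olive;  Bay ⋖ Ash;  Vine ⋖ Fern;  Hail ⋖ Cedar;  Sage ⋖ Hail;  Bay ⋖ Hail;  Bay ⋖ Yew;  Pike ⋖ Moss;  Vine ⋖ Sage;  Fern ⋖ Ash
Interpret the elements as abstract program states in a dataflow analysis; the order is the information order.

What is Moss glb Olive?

Common lower bounds of {Moss, Olive}: Elm, Fern, Pike, Vine.
The greatest among these is Pike.

Pike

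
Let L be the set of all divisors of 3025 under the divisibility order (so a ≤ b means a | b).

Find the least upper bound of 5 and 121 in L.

605

In the divisibility order, the join is the least common multiple: lcm(5, 121) = 605.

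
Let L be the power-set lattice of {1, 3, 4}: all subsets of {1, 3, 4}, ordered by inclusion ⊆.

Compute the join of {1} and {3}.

{1,3}

Common upper bounds of {{1}, {3}}: {1,3,4}, {1,3}.
The least among these is {1,3}.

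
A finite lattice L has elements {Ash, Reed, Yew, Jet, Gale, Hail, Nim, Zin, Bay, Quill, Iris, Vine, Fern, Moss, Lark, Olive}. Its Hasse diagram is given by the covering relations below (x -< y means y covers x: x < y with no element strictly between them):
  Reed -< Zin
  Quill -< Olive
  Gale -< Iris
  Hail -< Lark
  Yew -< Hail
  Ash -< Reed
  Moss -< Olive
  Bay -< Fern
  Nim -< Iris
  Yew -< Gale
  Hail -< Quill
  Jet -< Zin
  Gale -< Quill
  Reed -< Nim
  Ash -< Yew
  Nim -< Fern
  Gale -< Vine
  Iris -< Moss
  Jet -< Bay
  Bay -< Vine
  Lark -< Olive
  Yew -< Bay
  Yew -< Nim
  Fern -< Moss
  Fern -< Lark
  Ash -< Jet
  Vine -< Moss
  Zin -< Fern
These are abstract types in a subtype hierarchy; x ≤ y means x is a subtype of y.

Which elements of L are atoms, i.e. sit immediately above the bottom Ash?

The atoms are exactly the elements that cover Ash: Jet, Reed, Yew.

Jet, Reed, Yew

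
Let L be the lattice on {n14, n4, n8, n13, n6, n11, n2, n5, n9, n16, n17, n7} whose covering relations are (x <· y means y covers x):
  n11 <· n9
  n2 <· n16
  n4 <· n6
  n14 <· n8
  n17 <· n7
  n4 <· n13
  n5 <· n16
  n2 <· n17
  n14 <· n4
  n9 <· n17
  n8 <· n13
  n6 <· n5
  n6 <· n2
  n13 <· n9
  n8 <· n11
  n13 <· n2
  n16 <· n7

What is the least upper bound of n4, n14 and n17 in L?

Common upper bounds of {n4, n14, n17}: n17, n7.
The least among these is n17.

n17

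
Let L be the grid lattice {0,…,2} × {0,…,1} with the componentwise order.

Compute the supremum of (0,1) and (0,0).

(0,1)

In a product of chains, the join is componentwise max, giving (0,1).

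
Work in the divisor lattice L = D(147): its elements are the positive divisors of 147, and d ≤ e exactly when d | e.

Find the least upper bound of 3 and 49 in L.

147

In the divisibility order, the join is the least common multiple: lcm(3, 49) = 147.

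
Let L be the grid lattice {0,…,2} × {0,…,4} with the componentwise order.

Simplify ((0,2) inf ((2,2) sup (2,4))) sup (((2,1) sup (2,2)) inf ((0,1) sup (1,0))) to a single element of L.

(1,2)

(2,2) ∨ (2,4) = (2,4)
(0,2) ∧ (2,4) = (0,2)
(2,1) ∨ (2,2) = (2,2)
(0,1) ∨ (1,0) = (1,1)
(2,2) ∧ (1,1) = (1,1)
(0,2) ∨ (1,1) = (1,2)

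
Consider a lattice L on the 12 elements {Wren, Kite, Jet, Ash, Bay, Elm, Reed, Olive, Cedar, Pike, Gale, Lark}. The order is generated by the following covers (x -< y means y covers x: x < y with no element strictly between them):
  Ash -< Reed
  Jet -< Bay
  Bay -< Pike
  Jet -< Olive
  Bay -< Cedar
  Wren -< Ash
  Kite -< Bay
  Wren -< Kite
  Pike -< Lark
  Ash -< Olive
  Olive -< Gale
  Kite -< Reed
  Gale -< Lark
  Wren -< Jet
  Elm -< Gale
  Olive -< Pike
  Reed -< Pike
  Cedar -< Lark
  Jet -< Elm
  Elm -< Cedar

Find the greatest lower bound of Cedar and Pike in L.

Common lower bounds of {Cedar, Pike}: Bay, Jet, Kite, Wren.
The greatest among these is Bay.

Bay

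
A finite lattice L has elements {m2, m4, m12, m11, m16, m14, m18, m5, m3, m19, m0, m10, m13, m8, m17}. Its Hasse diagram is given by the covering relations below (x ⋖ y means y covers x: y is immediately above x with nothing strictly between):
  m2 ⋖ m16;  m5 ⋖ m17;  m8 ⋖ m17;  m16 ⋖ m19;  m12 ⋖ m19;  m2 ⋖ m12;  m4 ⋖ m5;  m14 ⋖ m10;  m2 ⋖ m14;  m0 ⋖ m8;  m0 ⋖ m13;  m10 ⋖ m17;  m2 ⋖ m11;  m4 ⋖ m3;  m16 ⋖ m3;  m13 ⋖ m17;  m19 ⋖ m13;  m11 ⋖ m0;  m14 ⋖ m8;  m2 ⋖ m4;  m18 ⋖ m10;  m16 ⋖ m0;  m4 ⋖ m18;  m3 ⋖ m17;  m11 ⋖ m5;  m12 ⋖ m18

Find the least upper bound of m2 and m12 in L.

Common upper bounds of {m2, m12}: m10, m12, m13, m17, m18, m19.
The least among these is m12.

m12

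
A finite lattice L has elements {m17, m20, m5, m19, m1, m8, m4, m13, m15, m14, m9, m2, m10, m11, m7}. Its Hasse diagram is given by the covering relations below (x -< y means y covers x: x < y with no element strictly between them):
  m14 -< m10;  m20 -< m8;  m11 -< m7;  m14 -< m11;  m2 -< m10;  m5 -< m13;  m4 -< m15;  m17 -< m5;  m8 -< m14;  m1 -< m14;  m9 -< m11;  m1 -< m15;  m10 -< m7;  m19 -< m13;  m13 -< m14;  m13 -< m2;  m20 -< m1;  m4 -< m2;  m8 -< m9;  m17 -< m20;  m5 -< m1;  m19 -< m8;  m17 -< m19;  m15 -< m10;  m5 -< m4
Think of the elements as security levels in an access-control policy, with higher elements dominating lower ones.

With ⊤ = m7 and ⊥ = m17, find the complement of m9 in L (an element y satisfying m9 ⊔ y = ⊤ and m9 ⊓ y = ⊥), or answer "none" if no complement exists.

m4

Need y with m9 ∨ y = m7 and m9 ∧ y = m17.
Checking each element gives: m4.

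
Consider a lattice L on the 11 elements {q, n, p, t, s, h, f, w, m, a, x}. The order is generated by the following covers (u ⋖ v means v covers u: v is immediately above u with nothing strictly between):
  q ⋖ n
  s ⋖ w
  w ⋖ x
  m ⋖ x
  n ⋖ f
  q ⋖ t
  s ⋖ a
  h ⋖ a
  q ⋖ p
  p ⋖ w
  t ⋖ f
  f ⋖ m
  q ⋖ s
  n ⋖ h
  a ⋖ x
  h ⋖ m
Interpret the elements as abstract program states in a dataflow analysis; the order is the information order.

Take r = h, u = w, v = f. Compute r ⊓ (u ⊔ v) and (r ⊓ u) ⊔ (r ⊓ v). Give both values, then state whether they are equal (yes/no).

u ⊔ v = x, so r ⊓ (u ⊔ v) = h ⊓ x = h.
r ⊓ u = q and r ⊓ v = n, so (r ⊓ u) ⊔ (r ⊓ v) = q ⊔ n = n.
Equal: no.

h; n; no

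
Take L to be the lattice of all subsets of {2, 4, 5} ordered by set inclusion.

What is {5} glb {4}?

Common lower bounds of {{5}, {4}}: ∅.
The greatest among these is ∅.

∅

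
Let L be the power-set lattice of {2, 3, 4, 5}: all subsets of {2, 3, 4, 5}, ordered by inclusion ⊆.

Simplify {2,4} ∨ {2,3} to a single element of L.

{2,4} ∨ {2,3} = {2,3,4}

{2,3,4}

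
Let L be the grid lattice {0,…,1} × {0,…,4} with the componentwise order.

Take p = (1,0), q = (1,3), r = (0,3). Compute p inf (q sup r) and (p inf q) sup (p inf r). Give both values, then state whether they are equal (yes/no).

(1,0); (1,0); yes

q sup r = (1,3), so p inf (q sup r) = (1,0) inf (1,3) = (1,0).
p inf q = (1,0) and p inf r = (0,0), so (p inf q) sup (p inf r) = (1,0) sup (0,0) = (1,0).
Equal: yes.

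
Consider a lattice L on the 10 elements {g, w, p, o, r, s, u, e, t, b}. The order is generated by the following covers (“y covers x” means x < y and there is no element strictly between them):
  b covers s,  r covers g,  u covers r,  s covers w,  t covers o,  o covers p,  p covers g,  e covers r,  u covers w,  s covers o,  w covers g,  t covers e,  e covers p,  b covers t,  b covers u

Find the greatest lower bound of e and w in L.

g

Common lower bounds of {e, w}: g.
The greatest among these is g.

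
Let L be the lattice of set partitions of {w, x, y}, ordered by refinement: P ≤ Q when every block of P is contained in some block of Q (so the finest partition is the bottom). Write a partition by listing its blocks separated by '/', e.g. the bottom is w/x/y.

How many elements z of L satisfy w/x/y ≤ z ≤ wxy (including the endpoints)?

The interval [w/x/y, wxy] = {w/x/y, w/xy, wx/y, wxy, wy/x}, which has 5 elements.

5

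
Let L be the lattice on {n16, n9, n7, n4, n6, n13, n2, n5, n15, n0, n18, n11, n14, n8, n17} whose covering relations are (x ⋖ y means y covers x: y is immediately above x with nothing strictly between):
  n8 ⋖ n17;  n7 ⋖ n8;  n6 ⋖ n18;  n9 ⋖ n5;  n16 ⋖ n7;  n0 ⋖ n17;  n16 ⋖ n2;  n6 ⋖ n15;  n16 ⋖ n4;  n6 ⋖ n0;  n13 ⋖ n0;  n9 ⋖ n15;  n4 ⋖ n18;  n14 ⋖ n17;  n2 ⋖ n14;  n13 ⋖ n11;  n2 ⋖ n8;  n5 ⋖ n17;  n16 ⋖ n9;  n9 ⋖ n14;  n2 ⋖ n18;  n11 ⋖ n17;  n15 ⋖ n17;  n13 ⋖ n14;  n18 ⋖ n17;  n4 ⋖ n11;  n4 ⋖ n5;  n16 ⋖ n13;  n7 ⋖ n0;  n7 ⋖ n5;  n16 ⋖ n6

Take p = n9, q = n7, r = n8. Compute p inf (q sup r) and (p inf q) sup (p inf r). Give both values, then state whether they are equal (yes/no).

n16; n16; yes

q sup r = n8, so p inf (q sup r) = n9 inf n8 = n16.
p inf q = n16 and p inf r = n16, so (p inf q) sup (p inf r) = n16 sup n16 = n16.
Equal: yes.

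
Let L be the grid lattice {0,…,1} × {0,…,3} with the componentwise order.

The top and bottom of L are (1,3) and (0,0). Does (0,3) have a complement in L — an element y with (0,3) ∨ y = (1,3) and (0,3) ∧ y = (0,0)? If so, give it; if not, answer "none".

Need y with (0,3) ∨ y = (1,3) and (0,3) ∧ y = (0,0).
Checking each element gives: (1,0).

(1,0)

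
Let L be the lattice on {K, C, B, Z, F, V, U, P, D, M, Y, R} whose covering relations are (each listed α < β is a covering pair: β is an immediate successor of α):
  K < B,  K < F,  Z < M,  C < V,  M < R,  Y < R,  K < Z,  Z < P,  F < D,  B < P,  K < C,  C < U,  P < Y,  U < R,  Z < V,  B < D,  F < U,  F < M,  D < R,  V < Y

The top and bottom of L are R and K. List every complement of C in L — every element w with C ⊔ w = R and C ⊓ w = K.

Need w with C ∨ w = R and C ∧ w = K.
Checking each element gives: D, M.

D, M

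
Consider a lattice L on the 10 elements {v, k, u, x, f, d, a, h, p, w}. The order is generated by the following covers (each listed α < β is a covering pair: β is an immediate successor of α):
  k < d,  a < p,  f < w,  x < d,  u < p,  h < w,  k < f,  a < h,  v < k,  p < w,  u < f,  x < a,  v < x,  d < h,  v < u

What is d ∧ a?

Common lower bounds of {d, a}: v, x.
The greatest among these is x.

x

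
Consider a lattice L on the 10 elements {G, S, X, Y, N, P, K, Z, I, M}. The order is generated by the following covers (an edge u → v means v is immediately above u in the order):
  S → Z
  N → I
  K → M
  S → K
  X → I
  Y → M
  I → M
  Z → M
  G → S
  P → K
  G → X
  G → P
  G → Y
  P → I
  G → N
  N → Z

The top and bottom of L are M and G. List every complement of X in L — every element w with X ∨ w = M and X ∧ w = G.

Need w with X ∨ w = M and X ∧ w = G.
Checking each element gives: K, S, Y, Z.

K, S, Y, Z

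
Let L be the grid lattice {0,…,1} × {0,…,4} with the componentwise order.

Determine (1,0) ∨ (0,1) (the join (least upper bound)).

In a product of chains, the join is componentwise max, giving (1,1).

(1,1)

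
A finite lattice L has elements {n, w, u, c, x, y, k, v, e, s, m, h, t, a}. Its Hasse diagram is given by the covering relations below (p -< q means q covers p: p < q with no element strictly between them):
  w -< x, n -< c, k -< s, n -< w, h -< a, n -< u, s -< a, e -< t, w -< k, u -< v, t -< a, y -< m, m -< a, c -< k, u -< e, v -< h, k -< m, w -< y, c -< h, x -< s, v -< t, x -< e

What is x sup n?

x

Common upper bounds of {x, n}: a, e, s, t, x.
The least among these is x.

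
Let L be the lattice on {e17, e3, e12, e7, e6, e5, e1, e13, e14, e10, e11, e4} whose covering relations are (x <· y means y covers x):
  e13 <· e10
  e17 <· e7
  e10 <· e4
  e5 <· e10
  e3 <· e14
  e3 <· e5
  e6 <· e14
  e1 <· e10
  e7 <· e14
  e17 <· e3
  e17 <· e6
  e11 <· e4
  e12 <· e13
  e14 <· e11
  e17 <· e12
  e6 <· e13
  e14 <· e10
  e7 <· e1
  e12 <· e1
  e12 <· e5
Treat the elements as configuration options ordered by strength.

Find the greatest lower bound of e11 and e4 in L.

Common lower bounds of {e11, e4}: e11, e14, e17, e3, e6, e7.
The greatest among these is e11.

e11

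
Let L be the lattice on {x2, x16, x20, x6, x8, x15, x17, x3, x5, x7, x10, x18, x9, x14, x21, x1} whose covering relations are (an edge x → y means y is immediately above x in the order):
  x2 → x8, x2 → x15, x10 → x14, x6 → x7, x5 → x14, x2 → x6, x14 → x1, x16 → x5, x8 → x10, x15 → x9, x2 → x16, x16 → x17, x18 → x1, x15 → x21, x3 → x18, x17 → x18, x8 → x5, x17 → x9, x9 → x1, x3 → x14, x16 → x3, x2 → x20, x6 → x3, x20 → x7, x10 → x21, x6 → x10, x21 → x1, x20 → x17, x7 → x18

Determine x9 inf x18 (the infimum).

Common lower bounds of {x9, x18}: x16, x17, x2, x20.
The greatest among these is x17.

x17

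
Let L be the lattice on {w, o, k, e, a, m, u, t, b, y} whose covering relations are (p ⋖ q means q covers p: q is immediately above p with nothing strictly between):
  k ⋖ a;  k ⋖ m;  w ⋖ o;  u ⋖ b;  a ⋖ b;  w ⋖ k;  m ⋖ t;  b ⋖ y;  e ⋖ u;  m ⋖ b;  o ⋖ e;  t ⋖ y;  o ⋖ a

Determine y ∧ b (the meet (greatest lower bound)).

Common lower bounds of {y, b}: a, b, e, k, m, o, u, w.
The greatest among these is b.

b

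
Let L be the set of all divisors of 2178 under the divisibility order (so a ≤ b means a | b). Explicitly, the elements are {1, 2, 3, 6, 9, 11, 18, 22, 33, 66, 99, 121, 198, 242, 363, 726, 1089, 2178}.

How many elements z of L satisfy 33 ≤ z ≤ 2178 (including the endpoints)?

The interval [33, 2178] = {1089, 198, 2178, 33, 363, 66, 726, 99}, which has 8 elements.

8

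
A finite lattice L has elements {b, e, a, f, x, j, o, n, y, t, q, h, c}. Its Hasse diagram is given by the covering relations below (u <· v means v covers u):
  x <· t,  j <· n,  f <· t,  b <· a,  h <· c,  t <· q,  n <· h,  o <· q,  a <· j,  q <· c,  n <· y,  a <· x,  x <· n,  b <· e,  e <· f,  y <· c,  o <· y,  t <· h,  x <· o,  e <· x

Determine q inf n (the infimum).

Common lower bounds of {q, n}: a, b, e, x.
The greatest among these is x.

x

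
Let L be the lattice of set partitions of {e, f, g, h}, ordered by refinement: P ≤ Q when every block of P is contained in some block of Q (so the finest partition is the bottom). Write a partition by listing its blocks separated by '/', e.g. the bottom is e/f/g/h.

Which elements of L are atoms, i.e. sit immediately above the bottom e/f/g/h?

e/f/gh, e/fg/h, e/fh/g, ef/g/h, eg/f/h, eh/f/g

The atoms are exactly the elements that cover e/f/g/h: e/f/gh, e/fg/h, e/fh/g, ef/g/h, eg/f/h, eh/f/g.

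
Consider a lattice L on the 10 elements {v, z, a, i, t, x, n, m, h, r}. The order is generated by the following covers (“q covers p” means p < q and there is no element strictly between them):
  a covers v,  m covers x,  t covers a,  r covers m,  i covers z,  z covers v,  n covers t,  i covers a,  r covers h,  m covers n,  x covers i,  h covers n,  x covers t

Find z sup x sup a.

x

Common upper bounds of {z, x, a}: m, r, x.
The least among these is x.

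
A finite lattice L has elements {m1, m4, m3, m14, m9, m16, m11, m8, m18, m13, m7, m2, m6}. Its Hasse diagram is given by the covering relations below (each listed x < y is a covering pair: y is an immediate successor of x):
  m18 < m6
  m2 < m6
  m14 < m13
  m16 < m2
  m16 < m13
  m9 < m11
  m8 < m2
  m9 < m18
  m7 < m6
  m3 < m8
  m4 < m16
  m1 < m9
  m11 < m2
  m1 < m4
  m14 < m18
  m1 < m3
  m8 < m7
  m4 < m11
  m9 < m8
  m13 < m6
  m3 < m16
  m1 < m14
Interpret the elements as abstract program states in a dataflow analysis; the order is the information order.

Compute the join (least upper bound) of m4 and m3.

m16

Common upper bounds of {m4, m3}: m13, m16, m2, m6.
The least among these is m16.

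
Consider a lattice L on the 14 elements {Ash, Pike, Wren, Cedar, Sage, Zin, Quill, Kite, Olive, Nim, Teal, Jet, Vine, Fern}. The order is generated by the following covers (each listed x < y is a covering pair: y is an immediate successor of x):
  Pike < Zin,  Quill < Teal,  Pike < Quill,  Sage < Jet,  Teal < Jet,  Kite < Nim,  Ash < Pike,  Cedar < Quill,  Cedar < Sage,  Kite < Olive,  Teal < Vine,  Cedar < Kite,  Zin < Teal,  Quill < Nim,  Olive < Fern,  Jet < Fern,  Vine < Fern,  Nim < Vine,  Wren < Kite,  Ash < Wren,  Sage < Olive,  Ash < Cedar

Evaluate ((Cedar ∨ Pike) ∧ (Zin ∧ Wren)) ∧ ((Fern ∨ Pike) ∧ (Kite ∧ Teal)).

Ash

Cedar ∨ Pike = Quill
Zin ∧ Wren = Ash
Quill ∧ Ash = Ash
Fern ∨ Pike = Fern
Kite ∧ Teal = Cedar
Fern ∧ Cedar = Cedar
Ash ∧ Cedar = Ash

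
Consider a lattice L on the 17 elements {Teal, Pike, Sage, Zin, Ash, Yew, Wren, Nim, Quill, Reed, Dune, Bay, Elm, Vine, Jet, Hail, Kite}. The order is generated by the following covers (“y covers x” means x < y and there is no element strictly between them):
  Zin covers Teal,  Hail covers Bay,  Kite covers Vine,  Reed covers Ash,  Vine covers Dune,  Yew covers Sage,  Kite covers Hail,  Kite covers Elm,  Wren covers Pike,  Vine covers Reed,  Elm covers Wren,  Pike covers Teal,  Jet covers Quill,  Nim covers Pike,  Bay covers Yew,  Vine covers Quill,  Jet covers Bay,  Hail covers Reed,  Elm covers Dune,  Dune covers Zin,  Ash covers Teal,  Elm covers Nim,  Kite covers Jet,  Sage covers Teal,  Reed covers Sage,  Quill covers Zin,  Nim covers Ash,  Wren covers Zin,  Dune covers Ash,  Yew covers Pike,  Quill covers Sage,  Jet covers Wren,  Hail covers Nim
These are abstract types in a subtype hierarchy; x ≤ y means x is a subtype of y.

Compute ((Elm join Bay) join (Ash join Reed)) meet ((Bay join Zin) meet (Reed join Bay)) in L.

Bay

Elm ∨ Bay = Kite
Ash ∨ Reed = Reed
Kite ∨ Reed = Kite
Bay ∨ Zin = Jet
Reed ∨ Bay = Hail
Jet ∧ Hail = Bay
Kite ∧ Bay = Bay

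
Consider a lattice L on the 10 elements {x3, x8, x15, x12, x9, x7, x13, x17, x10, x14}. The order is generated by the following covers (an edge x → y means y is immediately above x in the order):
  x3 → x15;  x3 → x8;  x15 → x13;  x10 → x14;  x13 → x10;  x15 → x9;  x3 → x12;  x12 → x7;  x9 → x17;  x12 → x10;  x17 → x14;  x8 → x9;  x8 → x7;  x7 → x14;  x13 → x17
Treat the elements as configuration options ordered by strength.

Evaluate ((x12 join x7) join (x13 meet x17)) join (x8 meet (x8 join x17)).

x12 ∨ x7 = x7
x13 ∧ x17 = x13
x7 ∨ x13 = x14
x8 ∨ x17 = x17
x8 ∧ x17 = x8
x14 ∨ x8 = x14

x14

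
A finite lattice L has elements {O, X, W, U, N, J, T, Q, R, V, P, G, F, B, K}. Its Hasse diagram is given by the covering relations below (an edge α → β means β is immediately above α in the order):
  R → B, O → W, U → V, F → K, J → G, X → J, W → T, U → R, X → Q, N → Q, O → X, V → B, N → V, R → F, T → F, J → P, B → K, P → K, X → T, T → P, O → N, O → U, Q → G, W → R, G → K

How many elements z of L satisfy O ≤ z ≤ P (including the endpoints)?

6

The interval [O, P] = {J, O, P, T, W, X}, which has 6 elements.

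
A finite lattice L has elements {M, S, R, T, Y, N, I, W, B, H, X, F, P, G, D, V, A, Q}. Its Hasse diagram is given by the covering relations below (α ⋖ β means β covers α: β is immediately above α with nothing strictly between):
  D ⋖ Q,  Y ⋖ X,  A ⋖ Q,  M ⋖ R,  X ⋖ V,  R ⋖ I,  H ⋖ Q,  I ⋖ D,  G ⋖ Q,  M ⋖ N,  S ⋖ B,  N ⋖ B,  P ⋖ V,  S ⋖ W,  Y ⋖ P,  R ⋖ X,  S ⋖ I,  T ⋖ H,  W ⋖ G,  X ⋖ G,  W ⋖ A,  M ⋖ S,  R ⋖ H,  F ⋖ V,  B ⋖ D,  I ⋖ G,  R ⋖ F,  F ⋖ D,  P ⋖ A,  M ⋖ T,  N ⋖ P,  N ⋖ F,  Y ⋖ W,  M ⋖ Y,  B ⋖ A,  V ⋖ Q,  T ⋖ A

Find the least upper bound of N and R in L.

Common upper bounds of {N, R}: D, F, Q, V.
The least among these is F.

F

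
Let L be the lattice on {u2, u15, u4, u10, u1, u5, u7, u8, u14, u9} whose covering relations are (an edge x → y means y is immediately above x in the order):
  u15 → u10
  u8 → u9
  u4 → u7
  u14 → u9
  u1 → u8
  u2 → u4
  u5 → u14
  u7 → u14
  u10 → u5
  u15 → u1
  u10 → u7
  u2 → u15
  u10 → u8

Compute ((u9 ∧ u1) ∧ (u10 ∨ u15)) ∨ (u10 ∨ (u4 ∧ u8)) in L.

u10

u9 ∧ u1 = u1
u10 ∨ u15 = u10
u1 ∧ u10 = u15
u4 ∧ u8 = u2
u10 ∨ u2 = u10
u15 ∨ u10 = u10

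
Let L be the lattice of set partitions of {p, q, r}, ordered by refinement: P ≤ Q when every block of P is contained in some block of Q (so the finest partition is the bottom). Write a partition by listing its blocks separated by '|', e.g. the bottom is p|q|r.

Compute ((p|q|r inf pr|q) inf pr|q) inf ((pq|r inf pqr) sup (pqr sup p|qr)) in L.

p|q|r

p|q|r ∧ pr|q = p|q|r
p|q|r ∧ pr|q = p|q|r
pq|r ∧ pqr = pq|r
pqr ∨ p|qr = pqr
pq|r ∨ pqr = pqr
p|q|r ∧ pqr = p|q|r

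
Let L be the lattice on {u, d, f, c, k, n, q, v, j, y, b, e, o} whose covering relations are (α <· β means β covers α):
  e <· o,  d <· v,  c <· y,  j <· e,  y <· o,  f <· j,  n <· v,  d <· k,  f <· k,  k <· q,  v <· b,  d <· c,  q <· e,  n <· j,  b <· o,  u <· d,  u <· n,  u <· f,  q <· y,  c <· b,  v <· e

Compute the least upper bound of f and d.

k

Common upper bounds of {f, d}: e, k, o, q, y.
The least among these is k.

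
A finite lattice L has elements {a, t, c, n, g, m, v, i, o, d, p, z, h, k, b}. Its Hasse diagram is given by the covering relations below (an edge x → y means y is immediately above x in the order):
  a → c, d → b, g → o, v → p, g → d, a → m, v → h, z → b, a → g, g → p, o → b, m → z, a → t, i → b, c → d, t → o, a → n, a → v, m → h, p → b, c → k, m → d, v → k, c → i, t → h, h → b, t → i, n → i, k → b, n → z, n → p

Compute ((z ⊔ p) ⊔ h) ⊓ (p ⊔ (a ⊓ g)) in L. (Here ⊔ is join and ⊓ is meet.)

z ∨ p = b
b ∨ h = b
a ∧ g = a
p ∨ a = p
b ∧ p = p

p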